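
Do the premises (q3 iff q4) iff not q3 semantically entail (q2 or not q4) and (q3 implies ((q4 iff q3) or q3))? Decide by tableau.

Yes

Initial set: {((q3 iff q4) iff not q3); not ((q2 or not q4) and (q3 implies ((q4 iff q3) or q3)))}.
((q3 iff q4) iff not q3): β-rule — branch into (q3 iff q4), not q3  //  not (q3 iff q4), not not q3.
  branch 1 (add (q3 iff q4), not q3):
    not ((q2 or not q4) and (q3 implies ((q4 iff q3) or q3))): β-rule — branch into not (q2 or not q4)  //  not (q3 implies ((q4 iff q3) or q3)).
      branch 1.1 (add not (q2 or not q4)):
        not (q2 or not q4): α-rule — add not q2, not not q4.
        (q3 iff q4): β-rule — branch into q3, q4  //  not q3, not q4.
          branch 1.1.1 (add q3, q4):
            × closes — contains both q3 and not q3.
          branch 1.1.2 (add not q3, not q4):
            × closes — contains both q4 and not q4.
      branch 1.2 (add not (q3 implies ((q4 iff q3) or q3))):
        not (q3 implies ((q4 iff q3) or q3)): α-rule — add q3, not ((q4 iff q3) or q3).
        × closes — contains both q3 and not q3.
  branch 2 (add not (q3 iff q4), not not q3):
    not ((q2 or not q4) and (q3 implies ((q4 iff q3) or q3))): β-rule — branch into not (q2 or not q4)  //  not (q3 implies ((q4 iff q3) or q3)).
      branch 2.1 (add not (q2 or not q4)):
        not (q2 or not q4): α-rule — add not q2, not not q4.
        not (q3 iff q4): β-rule — branch into q3, not q4  //  not q3, q4.
          branch 2.1.1 (add q3, not q4):
            × closes — contains both q4 and not q4.
          branch 2.1.2 (add not q3, q4):
            × closes — contains both q3 and not q3.
      branch 2.2 (add not (q3 implies ((q4 iff q3) or q3))):
        not (q3 implies ((q4 iff q3) or q3)): α-rule — add q3, not ((q4 iff q3) or q3).
        not ((q4 iff q3) or q3): α-rule — add not (q4 iff q3), not q3.
        × closes — contains both q3 and not q3.
All 6 branches close.
Every branch closed, so the premises entail the conclusion.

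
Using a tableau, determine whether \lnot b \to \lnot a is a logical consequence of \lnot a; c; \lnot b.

Yes

Initial set: {\lnot a; c; \lnot b; \lnot (\lnot b \to \lnot a)}.
\lnot (\lnot b \to \lnot a): α-rule — add \lnot b, \lnot \lnot a.
× closes — contains both a and \lnot a.
All 1 branch closes.
Every branch closed, so the premises entail the conclusion.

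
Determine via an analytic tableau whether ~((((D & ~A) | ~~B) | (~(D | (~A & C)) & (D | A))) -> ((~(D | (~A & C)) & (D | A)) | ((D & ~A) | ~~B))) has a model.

Initial set: {~((((D & ~A) | ~~B) | (~(D | (~A & C)) & (D | A))) -> ((~(D | (~A & C)) & (D | A)) | ((D & ~A) | ~~B)))}.
~((((D & ~A) | ~~B) | (~(D | (~A & C)) & (D | A))) -> ((~(D | (~A & C)) & (D | A)) | ((D & ~A) | ~~B))): α-rule — add (((D & ~A) | ~~B) | (~(D | (~A & C)) & (D | A))), ~((~(D | (~A & C)) & (D | A)) | ((D & ~A) | ~~B)).
~((~(D | (~A & C)) & (D | A)) | ((D & ~A) | ~~B)): α-rule — add ~(~(D | (~A & C)) & (D | A)), ~((D & ~A) | ~~B).
~((D & ~A) | ~~B): α-rule — add ~(D & ~A), ~~~B.
~~~B: drop double negation, giving ~B.
(((D & ~A) | ~~B) | (~(D | (~A & C)) & (D | A))): β-rule — branch into ((D & ~A) | ~~B)  //  (~(D | (~A & C)) & (D | A)).
  branch 1 (add ((D & ~A) | ~~B)):
    ~(~(D | (~A & C)) & (D | A)): β-rule — branch into ~~(D | (~A & C))  //  ~(D | A).
      branch 1.1 (add ~~(D | (~A & C))):
        ~(D & ~A): β-rule — branch into ~D  //  ~~A.
          branch 1.1.1 (add ~D):
            ((D & ~A) | ~~B): β-rule — branch into (D & ~A)  //  ~~B.
              branch 1.1.1.1 (add (D & ~A)):
                (D & ~A): α-rule — add D, ~A.
                × closes — contains both D and ~D.
              branch 1.1.1.2 (add ~~B):
                ~~B: drop double negation, giving B.
                × closes — contains both B and ~B.
          branch 1.1.2 (add ~~A):
            ((D & ~A) | ~~B): β-rule — branch into (D & ~A)  //  ~~B.
              branch 1.1.2.1 (add (D & ~A)):
                (D & ~A): α-rule — add D, ~A.
                × closes — contains both A and ~A.
              branch 1.1.2.2 (add ~~B):
                ~~B: drop double negation, giving B.
                × closes — contains both B and ~B.
      branch 1.2 (add ~(D | A)):
        ~(D | A): α-rule — add ~D, ~A.
        ~(D & ~A): β-rule — branch into ~D  //  ~~A.
          branch 1.2.1 (add ~D):
            ((D & ~A) | ~~B): β-rule — branch into (D & ~A)  //  ~~B.
              branch 1.2.1.1 (add (D & ~A)):
                (D & ~A): α-rule — add D, ~A.
                × closes — contains both D and ~D.
              branch 1.2.1.2 (add ~~B):
                ~~B: drop double negation, giving B.
                × closes — contains both B and ~B.
          branch 1.2.2 (add ~~A):
            × closes — contains both A and ~A.
  branch 2 (add (~(D | (~A & C)) & (D | A))):
    (~(D | (~A & C)) & (D | A)): α-rule — add ~(D | (~A & C)), (D | A).
    ~(D | (~A & C)): α-rule — add ~D, ~(~A & C).
    ~(~(D | (~A & C)) & (D | A)): β-rule — branch into ~~(D | (~A & C))  //  ~(D | A).
      branch 2.1 (add ~~(D | (~A & C))):
        ~(D & ~A): β-rule — branch into ~D  //  ~~A.
          branch 2.1.1 (add ~D):
            (D | A): β-rule — branch into D  //  A.
              branch 2.1.1.1 (add D):
                × closes — contains both D and ~D.
              branch 2.1.1.2 (add A):
                ~(~A & C): β-rule — branch into ~~A  //  ~C.
                  branch 2.1.1.2.1 (add ~~A):
                    ~~(D | (~A & C)): β-rule — branch into D  //  (~A & C).
                      branch 2.1.1.2.1.1 (add D):
                        × closes — contains both D and ~D.
                      branch 2.1.1.2.1.2 (add (~A & C)):
                        (~A & C): α-rule — add ~A, C.
                        × closes — contains both A and ~A.
                  branch 2.1.1.2.2 (add ~C):
                    ~~(D | (~A & C)): β-rule — branch into D  //  (~A & C).
                      branch 2.1.1.2.2.1 (add D):
                        × closes — contains both D and ~D.
                      branch 2.1.1.2.2.2 (add (~A & C)):
                        (~A & C): α-rule — add ~A, C.
                        × closes — contains both A and ~A.
          branch 2.1.2 (add ~~A):
            (D | A): β-rule — branch into D  //  A.
              branch 2.1.2.1 (add D):
                × closes — contains both D and ~D.
              branch 2.1.2.2 (add A):
                ~(~A & C): β-rule — branch into ~~A  //  ~C.
                  branch 2.1.2.2.1 (add ~~A):
                    ~~(D | (~A & C)): β-rule — branch into D  //  (~A & C).
                      branch 2.1.2.2.1.1 (add D):
                        × closes — contains both D and ~D.
                      branch 2.1.2.2.1.2 (add (~A & C)):
                        (~A & C): α-rule — add ~A, C.
                        × closes — contains both A and ~A.
                  branch 2.1.2.2.2 (add ~C):
                    ~~(D | (~A & C)): β-rule — branch into D  //  (~A & C).
                      branch 2.1.2.2.2.1 (add D):
                        × closes — contains both D and ~D.
                      branch 2.1.2.2.2.2 (add (~A & C)):
                        (~A & C): α-rule — add ~A, C.
                        × closes — contains both A and ~A.
      branch 2.2 (add ~(D | A)):
        ~(D | A): α-rule — add ~D, ~A.
        ~(D & ~A): β-rule — branch into ~D  //  ~~A.
          branch 2.2.1 (add ~D):
            (D | A): β-rule — branch into D  //  A.
              branch 2.2.1.1 (add D):
                × closes — contains both D and ~D.
              branch 2.2.1.2 (add A):
                × closes — contains both A and ~A.
          branch 2.2.2 (add ~~A):
            × closes — contains both A and ~A.
All 20 branches close.
Every branch closed; the formula is unsatisfiable.

Unsatisfiable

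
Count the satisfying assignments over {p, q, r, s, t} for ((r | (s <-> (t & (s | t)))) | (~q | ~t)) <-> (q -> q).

Initial set: {T (((r | (s <-> (t & (s | t)))) | (~q | ~t)) <-> (q -> q))}.
T (((r | (s <-> (t & (s | t)))) | (~q | ~t)) <-> (q -> q)): β-rule — branch into T ((r | (s <-> (t & (s | t)))) | (~q | ~t)), T (q -> q)  //  F ((r | (s <-> (t & (s | t)))) | (~q | ~t)), F (q -> q).
  branch 1 (add T ((r | (s <-> (t & (s | t)))) | (~q | ~t)), T (q -> q)):
    T ((r | (s <-> (t & (s | t)))) | (~q | ~t)): β-rule — branch into T (r | (s <-> (t & (s | t))))  //  T (~q | ~t).
      branch 1.1 (add T (r | (s <-> (t & (s | t))))):
        T (q -> q): β-rule — branch into F q  //  T q.
          branch 1.1.1 (add F q):
            T (r | (s <-> (t & (s | t)))): β-rule — branch into T r  //  T (s <-> (t & (s | t))).
              branch 1.1.1.1 (add T r):
                ○ open, literals {q=false, r=true}.
              branch 1.1.1.2 (add T (s <-> (t & (s | t)))):
                T (s <-> (t & (s | t))): β-rule — branch into T s, T (t & (s | t))  //  F s, F (t & (s | t)).
                  branch 1.1.1.2.1 (add T s, T (t & (s | t))):
                    T (t & (s | t)): α-rule — add T t, T (s | t).
                    T (s | t): β-rule — branch into T s  //  T t.
                      branch 1.1.1.2.1.1 (add T s):
                        ○ open, literals {q=false, s=true, t=true}.
                      branch 1.1.1.2.1.2 (add T t):
                        ○ open, literals {q=false, s=true, t=true}.
                  branch 1.1.1.2.2 (add F s, F (t & (s | t))):
                    F (t & (s | t)): β-rule — branch into F t  //  F (s | t).
                      branch 1.1.1.2.2.1 (add F t):
                        ○ open, literals {q=false, s=false, t=false}.
                      branch 1.1.1.2.2.2 (add F (s | t)):
                        F (s | t): α-rule — add F s, F t.
                        ○ open, literals {q=false, s=false, t=false}.
          branch 1.1.2 (add T q):
            T (r | (s <-> (t & (s | t)))): β-rule — branch into T r  //  T (s <-> (t & (s | t))).
              branch 1.1.2.1 (add T r):
                ○ open, literals {q=true, r=true}.
              branch 1.1.2.2 (add T (s <-> (t & (s | t)))):
                T (s <-> (t & (s | t))): β-rule — branch into T s, T (t & (s | t))  //  F s, F (t & (s | t)).
                  branch 1.1.2.2.1 (add T s, T (t & (s | t))):
                    T (t & (s | t)): α-rule — add T t, T (s | t).
                    T (s | t): β-rule — branch into T s  //  T t.
                      branch 1.1.2.2.1.1 (add T s):
                        ○ open, literals {q=true, s=true, t=true}.
                      branch 1.1.2.2.1.2 (add T t):
                        ○ open, literals {q=true, s=true, t=true}.
                  branch 1.1.2.2.2 (add F s, F (t & (s | t))):
                    F (t & (s | t)): β-rule — branch into F t  //  F (s | t).
                      branch 1.1.2.2.2.1 (add F t):
                        ○ open, literals {q=true, s=false, t=false}.
                      branch 1.1.2.2.2.2 (add F (s | t)):
                        F (s | t): α-rule — add F s, F t.
                        ○ open, literals {q=true, s=false, t=false}.
      branch 1.2 (add T (~q | ~t)):
        T (q -> q): β-rule — branch into F q  //  T q.
          branch 1.2.1 (add F q):
            T (~q | ~t): β-rule — branch into T ~q  //  T ~t.
              branch 1.2.1.1 (add T ~q):
                ○ open, literals {q=false}.
              branch 1.2.1.2 (add T ~t):
                ○ open, literals {q=false, t=false}.
          branch 1.2.2 (add T q):
            T (~q | ~t): β-rule — branch into T ~q  //  T ~t.
              branch 1.2.2.1 (add T ~q):
                × closes — contains both q and ~q.
              branch 1.2.2.2 (add T ~t):
                ○ open, literals {q=true, t=false}.
  branch 2 (add F ((r | (s <-> (t & (s | t)))) | (~q | ~t)), F (q -> q)):
    F ((r | (s <-> (t & (s | t)))) | (~q | ~t)): α-rule — add F (r | (s <-> (t & (s | t)))), F (~q | ~t).
    F (q -> q): α-rule — add T q, F q.
    × closes — contains both q and ~q.
2 branches closed, 13 open.
Each open branch fixes some atoms; the unmentioned ones are free. Counting distinct full assignments: branch {q=false, r=true} (p, s, t) contributes 8 new; branch {q=false, s=true, t=true} (p, r) contributes 2 new; branch {q=false, s=true, t=true} (p, r) contributes 0 new; branch {q=false, s=false, t=false} (p, r) contributes 2 new; branch {q=false, s=false, t=false} (p, r) contributes 0 new; branch {q=true, r=true} (p, s, t) contributes 8 new; branch {q=true, s=true, t=true} (p, r) contributes 2 new; branch {q=true, s=true, t=true} (p, r) contributes 0 new; branch {q=true, s=false, t=false} (p, r) contributes 2 new; branch {q=true, s=false, t=false} (p, r) contributes 0 new; branch {q=false} (p, r, s, t) contributes 4 new; branch {q=false, t=false} (p, r, s) contributes 0 new; branch {q=true, t=false} (p, r, s) contributes 2 new. Total: 30.

30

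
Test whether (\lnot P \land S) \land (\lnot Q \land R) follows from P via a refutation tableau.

No

Initial set: {P; \lnot ((\lnot P \land S) \land (\lnot Q \land R))}.
\lnot ((\lnot P \land S) \land (\lnot Q \land R)): β-rule — branch into \lnot (\lnot P \land S)  //  \lnot (\lnot Q \land R).
  branch 1 (add \lnot (\lnot P \land S)):
    \lnot (\lnot P \land S): β-rule — branch into \lnot \lnot P  //  \lnot S.
      branch 1.1 (add \lnot \lnot P):
        ○ open, literals {P=true}.
      branch 1.2 (add \lnot S):
        ○ open, literals {P=true, S=false}.
  branch 2 (add \lnot (\lnot Q \land R)):
    \lnot (\lnot Q \land R): β-rule — branch into \lnot \lnot Q  //  \lnot R.
      branch 2.1 (add \lnot \lnot Q):
        ○ open, literals {P=true, Q=true}.
      branch 2.2 (add \lnot R):
        ○ open, literals {P=true, R=false}.
0 branches closed, 4 open.
An open branch gives a countermodel: P=true (unmentioned atoms arbitrary); the premises hold there but the conclusion fails.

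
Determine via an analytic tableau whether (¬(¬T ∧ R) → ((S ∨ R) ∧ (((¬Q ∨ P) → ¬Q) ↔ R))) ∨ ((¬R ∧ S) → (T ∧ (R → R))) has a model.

Initial set: {((¬(¬T ∧ R) → ((S ∨ R) ∧ (((¬Q ∨ P) → ¬Q) ↔ R))) ∨ ((¬R ∧ S) → (T ∧ (R → R))))}.
((¬(¬T ∧ R) → ((S ∨ R) ∧ (((¬Q ∨ P) → ¬Q) ↔ R))) ∨ ((¬R ∧ S) → (T ∧ (R → R)))): β-rule — branch into (¬(¬T ∧ R) → ((S ∨ R) ∧ (((¬Q ∨ P) → ¬Q) ↔ R)))  //  ((¬R ∧ S) → (T ∧ (R → R))).
  branch 1 (add (¬(¬T ∧ R) → ((S ∨ R) ∧ (((¬Q ∨ P) → ¬Q) ↔ R)))):
    (¬(¬T ∧ R) → ((S ∨ R) ∧ (((¬Q ∨ P) → ¬Q) ↔ R))): β-rule — branch into ¬¬(¬T ∧ R)  //  ((S ∨ R) ∧ (((¬Q ∨ P) → ¬Q) ↔ R)).
      branch 1.1 (add ¬¬(¬T ∧ R)):
        ¬¬(¬T ∧ R): α-rule — add ¬T, R.
        ○ open, literals {R=T, T=F}.
      branch 1.2 (add ((S ∨ R) ∧ (((¬Q ∨ P) → ¬Q) ↔ R))):
        ((S ∨ R) ∧ (((¬Q ∨ P) → ¬Q) ↔ R)): α-rule — add (S ∨ R), (((¬Q ∨ P) → ¬Q) ↔ R).
        (S ∨ R): β-rule — branch into S  //  R.
          branch 1.2.1 (add S):
            (((¬Q ∨ P) → ¬Q) ↔ R): β-rule — branch into ((¬Q ∨ P) → ¬Q), R  //  ¬((¬Q ∨ P) → ¬Q), ¬R.
              branch 1.2.1.1 (add ((¬Q ∨ P) → ¬Q), R):
                ((¬Q ∨ P) → ¬Q): β-rule — branch into ¬(¬Q ∨ P)  //  ¬Q.
                  branch 1.2.1.1.1 (add ¬(¬Q ∨ P)):
                    ¬(¬Q ∨ P): α-rule — add ¬¬Q, ¬P.
                    ○ open, literals {P=F, Q=T, R=T, S=T}.
                  branch 1.2.1.1.2 (add ¬Q):
                    ○ open, literals {Q=F, R=T, S=T}.
              branch 1.2.1.2 (add ¬((¬Q ∨ P) → ¬Q), ¬R):
                ¬((¬Q ∨ P) → ¬Q): α-rule — add (¬Q ∨ P), ¬¬Q.
                (¬Q ∨ P): β-rule — branch into ¬Q  //  P.
                  branch 1.2.1.2.1 (add ¬Q):
                    × closes — contains both Q and ¬Q.
                  branch 1.2.1.2.2 (add P):
                    ○ open, literals {P=T, Q=T, R=F, S=T}.
          branch 1.2.2 (add R):
            (((¬Q ∨ P) → ¬Q) ↔ R): β-rule — branch into ((¬Q ∨ P) → ¬Q), R  //  ¬((¬Q ∨ P) → ¬Q), ¬R.
              branch 1.2.2.1 (add ((¬Q ∨ P) → ¬Q), R):
                ((¬Q ∨ P) → ¬Q): β-rule — branch into ¬(¬Q ∨ P)  //  ¬Q.
                  branch 1.2.2.1.1 (add ¬(¬Q ∨ P)):
                    ¬(¬Q ∨ P): α-rule — add ¬¬Q, ¬P.
                    ○ open, literals {P=F, Q=T, R=T}.
                  branch 1.2.2.1.2 (add ¬Q):
                    ○ open, literals {Q=F, R=T}.
              branch 1.2.2.2 (add ¬((¬Q ∨ P) → ¬Q), ¬R):
                × closes — contains both R and ¬R.
  branch 2 (add ((¬R ∧ S) → (T ∧ (R → R)))):
    ((¬R ∧ S) → (T ∧ (R → R))): β-rule — branch into ¬(¬R ∧ S)  //  (T ∧ (R → R)).
      branch 2.1 (add ¬(¬R ∧ S)):
        ¬(¬R ∧ S): β-rule — branch into ¬¬R  //  ¬S.
          branch 2.1.1 (add ¬¬R):
            ○ open, literals {R=T}.
          branch 2.1.2 (add ¬S):
            ○ open, literals {S=F}.
      branch 2.2 (add (T ∧ (R → R))):
        (T ∧ (R → R)): α-rule — add T, (R → R).
        (R → R): β-rule — branch into ¬R  //  R.
          branch 2.2.1 (add ¬R):
            ○ open, literals {R=F, T=T}.
          branch 2.2.2 (add R):
            ○ open, literals {R=T, T=T}.
2 branches closed, 10 open.
An open branch gives a satisfying assignment: R=T, T=F.

Satisfiable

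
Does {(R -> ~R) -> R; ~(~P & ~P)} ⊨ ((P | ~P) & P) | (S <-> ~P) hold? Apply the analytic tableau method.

Initial set: {((R -> ~R) -> R); ~(~P & ~P); ~(((P | ~P) & P) | (S <-> ~P))}.
~(((P | ~P) & P) | (S <-> ~P)): α-rule — add ~((P | ~P) & P), ~(S <-> ~P).
((R -> ~R) -> R): β-rule — branch into ~(R -> ~R)  //  R.
  branch 1 (add ~(R -> ~R)):
    ~(R -> ~R): α-rule — add R, ~~R.
    ~(~P & ~P): β-rule — branch into ~~P  //  ~~P.
      branch 1.1 (add ~~P):
        ~((P | ~P) & P): β-rule — branch into ~(P | ~P)  //  ~P.
          branch 1.1.1 (add ~(P | ~P)):
            ~(P | ~P): α-rule — add ~P, ~~P.
            × closes — contains both P and ~P.
          branch 1.1.2 (add ~P):
            × closes — contains both P and ~P.
      branch 1.2 (add ~~P):
        ~((P | ~P) & P): β-rule — branch into ~(P | ~P)  //  ~P.
          branch 1.2.1 (add ~(P | ~P)):
            ~(P | ~P): α-rule — add ~P, ~~P.
            × closes — contains both P and ~P.
          branch 1.2.2 (add ~P):
            × closes — contains both P and ~P.
  branch 2 (add R):
    ~(~P & ~P): β-rule — branch into ~~P  //  ~~P.
      branch 2.1 (add ~~P):
        ~((P | ~P) & P): β-rule — branch into ~(P | ~P)  //  ~P.
          branch 2.1.1 (add ~(P | ~P)):
            ~(P | ~P): α-rule — add ~P, ~~P.
            × closes — contains both P and ~P.
          branch 2.1.2 (add ~P):
            × closes — contains both P and ~P.
      branch 2.2 (add ~~P):
        ~((P | ~P) & P): β-rule — branch into ~(P | ~P)  //  ~P.
          branch 2.2.1 (add ~(P | ~P)):
            ~(P | ~P): α-rule — add ~P, ~~P.
            × closes — contains both P and ~P.
          branch 2.2.2 (add ~P):
            × closes — contains both P and ~P.
All 8 branches close.
Every branch closed, so the premises entail the conclusion.

Yes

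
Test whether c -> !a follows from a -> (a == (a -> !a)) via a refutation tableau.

Initial set: {T (a -> (a == (a -> !a))); F (c -> !a)}.
F (c -> !a): α-rule — add T c, F !a.
T (a -> (a == (a -> !a))): β-rule — branch into F a  //  T (a == (a -> !a)).
  branch 1 (add F a):
    × closes — contains both a and !a.
  branch 2 (add T (a == (a -> !a))):
    T (a == (a -> !a)): β-rule — branch into T a, T (a -> !a)  //  F a, F (a -> !a).
      branch 2.1 (add T a, T (a -> !a)):
        T (a -> !a): β-rule — branch into F a  //  T !a.
          branch 2.1.1 (add F a):
            × closes — contains both a and !a.
          branch 2.1.2 (add T !a):
            × closes — contains both a and !a.
      branch 2.2 (add F a, F (a -> !a)):
        × closes — contains both a and !a.
All 4 branches close.
Every branch closed, so the premises entail the conclusion.

Yes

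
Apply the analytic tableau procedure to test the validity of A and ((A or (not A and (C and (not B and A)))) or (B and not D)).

Assume the negation and expand:
Initial set: {not (A and ((A or (not A and (C and (not B and A)))) or (B and not D)))}.
not (A and ((A or (not A and (C and (not B and A)))) or (B and not D))): β-rule — branch into not A  //  not ((A or (not A and (C and (not B and A)))) or (B and not D)).
  branch 1 (add not A):
    ○ open, literals {A=F}.
  branch 2 (add not ((A or (not A and (C and (not B and A)))) or (B and not D))):
    not ((A or (not A and (C and (not B and A)))) or (B and not D)): α-rule — add not (A or (not A and (C and (not B and A)))), not (B and not D).
    not (A or (not A and (C and (not B and A)))): α-rule — add not A, not (not A and (C and (not B and A))).
    not (B and not D): β-rule — branch into not B  //  not not D.
      branch 2.1 (add not B):
        not (not A and (C and (not B and A))): β-rule — branch into not not A  //  not (C and (not B and A)).
          branch 2.1.1 (add not not A):
            × closes — contains both A and not A.
          branch 2.1.2 (add not (C and (not B and A))):
            not (C and (not B and A)): β-rule — branch into not C  //  not (not B and A).
              branch 2.1.2.1 (add not C):
                ○ open, literals {A=F, B=F, C=F}.
              branch 2.1.2.2 (add not (not B and A)):
                not (not B and A): β-rule — branch into not not B  //  not A.
                  branch 2.1.2.2.1 (add not not B):
                    × closes — contains both B and not B.
                  branch 2.1.2.2.2 (add not A):
                    ○ open, literals {A=F, B=F}.
      branch 2.2 (add not not D):
        not (not A and (C and (not B and A))): β-rule — branch into not not A  //  not (C and (not B and A)).
          branch 2.2.1 (add not not A):
            × closes — contains both A and not A.
          branch 2.2.2 (add not (C and (not B and A))):
            not (C and (not B and A)): β-rule — branch into not C  //  not (not B and A).
              branch 2.2.2.1 (add not C):
                ○ open, literals {A=F, C=F, D=T}.
              branch 2.2.2.2 (add not (not B and A)):
                not (not B and A): β-rule — branch into not not B  //  not A.
                  branch 2.2.2.2.1 (add not not B):
                    ○ open, literals {A=F, B=T, D=T}.
                  branch 2.2.2.2.2 (add not A):
                    ○ open, literals {A=F, D=T}.
3 branches closed, 6 open.
An open branch gives a countermodel: A=F (unmentioned atoms arbitrary); under it the original formula is false.

Not valid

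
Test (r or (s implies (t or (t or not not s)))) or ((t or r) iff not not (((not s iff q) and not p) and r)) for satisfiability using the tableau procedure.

Satisfiable

Initial set: {((r or (s implies (t or (t or not not s)))) or ((t or r) iff not not (((not s iff q) and not p) and r)))}.
((r or (s implies (t or (t or not not s)))) or ((t or r) iff not not (((not s iff q) and not p) and r))): β-rule — branch into (r or (s implies (t or (t or not not s))))  //  ((t or r) iff not not (((not s iff q) and not p) and r)).
  branch 1 (add (r or (s implies (t or (t or not not s))))):
    (r or (s implies (t or (t or not not s)))): β-rule — branch into r  //  (s implies (t or (t or not not s))).
      branch 1.1 (add r):
        ○ open, literals {r=true}.
      branch 1.2 (add (s implies (t or (t or not not s)))):
        (s implies (t or (t or not not s))): β-rule — branch into not s  //  (t or (t or not not s)).
          branch 1.2.1 (add not s):
            ○ open, literals {s=false}.
          branch 1.2.2 (add (t or (t or not not s))):
            (t or (t or not not s)): β-rule — branch into t  //  (t or not not s).
              branch 1.2.2.1 (add t):
                ○ open, literals {t=true}.
              branch 1.2.2.2 (add (t or not not s)):
                (t or not not s): β-rule — branch into t  //  not not s.
                  branch 1.2.2.2.1 (add t):
                    ○ open, literals {t=true}.
                  branch 1.2.2.2.2 (add not not s):
                    not not s: drop double negation, giving s.
                    ○ open, literals {s=true}.
  branch 2 (add ((t or r) iff not not (((not s iff q) and not p) and r))):
    ((t or r) iff not not (((not s iff q) and not p) and r)): β-rule — branch into (t or r), not not (((not s iff q) and not p) and r)  //  not (t or r), not not not (((not s iff q) and not p) and r).
      branch 2.1 (add (t or r), not not (((not s iff q) and not p) and r)):
        not not (((not s iff q) and not p) and r): drop double negation, giving (((not s iff q) and not p) and r).
        (((not s iff q) and not p) and r): α-rule — add ((not s iff q) and not p), r.
        ((not s iff q) and not p): α-rule — add (not s iff q), not p.
        (t or r): β-rule — branch into t  //  r.
          branch 2.1.1 (add t):
            (not s iff q): β-rule — branch into not s, q  //  not not s, not q.
              branch 2.1.1.1 (add not s, q):
                ○ open, literals {p=false, q=true, r=true, s=false, t=true}.
              branch 2.1.1.2 (add not not s, not q):
                ○ open, literals {p=false, q=false, r=true, s=true, t=true}.
          branch 2.1.2 (add r):
            (not s iff q): β-rule — branch into not s, q  //  not not s, not q.
              branch 2.1.2.1 (add not s, q):
                ○ open, literals {p=false, q=true, r=true, s=false}.
              branch 2.1.2.2 (add not not s, not q):
                ○ open, literals {p=false, q=false, r=true, s=true}.
      branch 2.2 (add not (t or r), not not not (((not s iff q) and not p) and r)):
        not (t or r): α-rule — add not t, not r.
        not not not (((not s iff q) and not p) and r): drop double negation, giving not (((not s iff q) and not p) and r).
        not (((not s iff q) and not p) and r): β-rule — branch into not ((not s iff q) and not p)  //  not r.
          branch 2.2.1 (add not ((not s iff q) and not p)):
            not ((not s iff q) and not p): β-rule — branch into not (not s iff q)  //  not not p.
              branch 2.2.1.1 (add not (not s iff q)):
                not (not s iff q): β-rule — branch into not s, not q  //  not not s, q.
                  branch 2.2.1.1.1 (add not s, not q):
                    ○ open, literals {q=false, r=false, s=false, t=false}.
                  branch 2.2.1.1.2 (add not not s, q):
                    ○ open, literals {q=true, r=false, s=true, t=false}.
              branch 2.2.1.2 (add not not p):
                ○ open, literals {p=true, r=false, t=false}.
          branch 2.2.2 (add not r):
            ○ open, literals {r=false, t=false}.
0 branches closed, 13 open.
An open branch gives a satisfying assignment: r=true.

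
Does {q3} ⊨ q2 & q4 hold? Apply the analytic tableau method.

No

Initial set: {q3; ~(q2 & q4)}.
~(q2 & q4): β-rule — branch into ~q2  //  ~q4.
  branch 1 (add ~q2):
    ○ open, literals {q2=0, q3=1}.
  branch 2 (add ~q4):
    ○ open, literals {q3=1, q4=0}.
0 branches closed, 2 open.
An open branch gives a countermodel: q2=0, q3=1 (unmentioned atoms arbitrary); the premises hold there but the conclusion fails.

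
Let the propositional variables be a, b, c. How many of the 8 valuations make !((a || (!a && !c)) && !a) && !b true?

Initial set: {(!((a || (!a && !c)) && !a) && !b)}.
(!((a || (!a && !c)) && !a) && !b): α-rule — add !((a || (!a && !c)) && !a), !b.
!((a || (!a && !c)) && !a): β-rule — branch into !(a || (!a && !c))  //  !!a.
  branch 1 (add !(a || (!a && !c))):
    !(a || (!a && !c)): α-rule — add !a, !(!a && !c).
    !(!a && !c): β-rule — branch into !!a  //  !!c.
      branch 1.1 (add !!a):
        × closes — contains both a and !a.
      branch 1.2 (add !!c):
        ○ open, literals {a=false, b=false, c=true}.
  branch 2 (add !!a):
    ○ open, literals {a=true, b=false}.
1 branch closed, 2 open.
Each open branch fixes some atoms; the unmentioned ones are free. Counting distinct full assignments: branch {a=false, b=false, c=true} (none free) contributes 1 new; branch {a=true, b=false} (c) contributes 2 new. Total: 3.

3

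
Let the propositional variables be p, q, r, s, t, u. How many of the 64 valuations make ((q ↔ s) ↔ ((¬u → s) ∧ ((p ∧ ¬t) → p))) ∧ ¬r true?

16

Initial set: {(((q ↔ s) ↔ ((¬u → s) ∧ ((p ∧ ¬t) → p))) ∧ ¬r)}.
(((q ↔ s) ↔ ((¬u → s) ∧ ((p ∧ ¬t) → p))) ∧ ¬r): α-rule — add ((q ↔ s) ↔ ((¬u → s) ∧ ((p ∧ ¬t) → p))), ¬r.
((q ↔ s) ↔ ((¬u → s) ∧ ((p ∧ ¬t) → p))): β-rule — branch into (q ↔ s), ((¬u → s) ∧ ((p ∧ ¬t) → p))  //  ¬(q ↔ s), ¬((¬u → s) ∧ ((p ∧ ¬t) → p)).
  branch 1 (add (q ↔ s), ((¬u → s) ∧ ((p ∧ ¬t) → p))):
    ((¬u → s) ∧ ((p ∧ ¬t) → p)): α-rule — add (¬u → s), ((p ∧ ¬t) → p).
    (q ↔ s): β-rule — branch into q, s  //  ¬q, ¬s.
      branch 1.1 (add q, s):
        (¬u → s): β-rule — branch into ¬¬u  //  s.
          branch 1.1.1 (add ¬¬u):
            ((p ∧ ¬t) → p): β-rule — branch into ¬(p ∧ ¬t)  //  p.
              branch 1.1.1.1 (add ¬(p ∧ ¬t)):
                ¬(p ∧ ¬t): β-rule — branch into ¬p  //  ¬¬t.
                  branch 1.1.1.1.1 (add ¬p):
                    ○ open, literals {p=F, q=T, r=F, s=T, u=T}.
                  branch 1.1.1.1.2 (add ¬¬t):
                    ○ open, literals {q=T, r=F, s=T, t=T, u=T}.
              branch 1.1.1.2 (add p):
                ○ open, literals {p=T, q=T, r=F, s=T, u=T}.
          branch 1.1.2 (add s):
            ((p ∧ ¬t) → p): β-rule — branch into ¬(p ∧ ¬t)  //  p.
              branch 1.1.2.1 (add ¬(p ∧ ¬t)):
                ¬(p ∧ ¬t): β-rule — branch into ¬p  //  ¬¬t.
                  branch 1.1.2.1.1 (add ¬p):
                    ○ open, literals {p=F, q=T, r=F, s=T}.
                  branch 1.1.2.1.2 (add ¬¬t):
                    ○ open, literals {q=T, r=F, s=T, t=T}.
              branch 1.1.2.2 (add p):
                ○ open, literals {p=T, q=T, r=F, s=T}.
      branch 1.2 (add ¬q, ¬s):
        (¬u → s): β-rule — branch into ¬¬u  //  s.
          branch 1.2.1 (add ¬¬u):
            ((p ∧ ¬t) → p): β-rule — branch into ¬(p ∧ ¬t)  //  p.
              branch 1.2.1.1 (add ¬(p ∧ ¬t)):
                ¬(p ∧ ¬t): β-rule — branch into ¬p  //  ¬¬t.
                  branch 1.2.1.1.1 (add ¬p):
                    ○ open, literals {p=F, q=F, r=F, s=F, u=T}.
                  branch 1.2.1.1.2 (add ¬¬t):
                    ○ open, literals {q=F, r=F, s=F, t=T, u=T}.
              branch 1.2.1.2 (add p):
                ○ open, literals {p=T, q=F, r=F, s=F, u=T}.
          branch 1.2.2 (add s):
            × closes — contains both s and ¬s.
  branch 2 (add ¬(q ↔ s), ¬((¬u → s) ∧ ((p ∧ ¬t) → p))):
    ¬(q ↔ s): β-rule — branch into q, ¬s  //  ¬q, s.
      branch 2.1 (add q, ¬s):
        ¬((¬u → s) ∧ ((p ∧ ¬t) → p)): β-rule — branch into ¬(¬u → s)  //  ¬((p ∧ ¬t) → p).
          branch 2.1.1 (add ¬(¬u → s)):
            ¬(¬u → s): α-rule — add ¬u, ¬s.
            ○ open, literals {q=T, r=F, s=F, u=F}.
          branch 2.1.2 (add ¬((p ∧ ¬t) → p)):
            ¬((p ∧ ¬t) → p): α-rule — add (p ∧ ¬t), ¬p.
            (p ∧ ¬t): α-rule — add p, ¬t.
            × closes — contains both p and ¬p.
      branch 2.2 (add ¬q, s):
        ¬((¬u → s) ∧ ((p ∧ ¬t) → p)): β-rule — branch into ¬(¬u → s)  //  ¬((p ∧ ¬t) → p).
          branch 2.2.1 (add ¬(¬u → s)):
            ¬(¬u → s): α-rule — add ¬u, ¬s.
            × closes — contains both s and ¬s.
          branch 2.2.2 (add ¬((p ∧ ¬t) → p)):
            ¬((p ∧ ¬t) → p): α-rule — add (p ∧ ¬t), ¬p.
            (p ∧ ¬t): α-rule — add p, ¬t.
            × closes — contains both p and ¬p.
4 branches closed, 10 open.
Each open branch fixes some atoms; the unmentioned ones are free. Counting distinct full assignments: branch {p=F, q=T, r=F, s=T, u=T} (t) contributes 2 new; branch {q=T, r=F, s=T, t=T, u=T} (p) contributes 1 new; branch {p=T, q=T, r=F, s=T, u=T} (t) contributes 1 new; branch {p=F, q=T, r=F, s=T} (t, u) contributes 2 new; branch {q=T, r=F, s=T, t=T} (p, u) contributes 1 new; branch {p=T, q=T, r=F, s=T} (t, u) contributes 1 new; branch {p=F, q=F, r=F, s=F, u=T} (t) contributes 2 new; branch {q=F, r=F, s=F, t=T, u=T} (p) contributes 1 new; branch {p=T, q=F, r=F, s=F, u=T} (t) contributes 1 new; branch {q=T, r=F, s=F, u=F} (p, t) contributes 4 new. Total: 16.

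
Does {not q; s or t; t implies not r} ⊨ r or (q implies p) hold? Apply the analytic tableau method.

Initial set: {not q; (s or t); (t implies not r); not (r or (q implies p))}.
not (r or (q implies p)): α-rule — add not r, not (q implies p).
not (q implies p): α-rule — add q, not p.
× closes — contains both q and not q.
All 1 branch closes.
Every branch closed, so the premises entail the conclusion.

Yes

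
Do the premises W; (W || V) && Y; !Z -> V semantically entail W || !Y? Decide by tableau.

Yes

Initial set: {W; ((W || V) && Y); (!Z -> V); !(W || !Y)}.
((W || V) && Y): α-rule — add (W || V), Y.
!(W || !Y): α-rule — add !W, !!Y.
× closes — contains both W and !W.
All 1 branch closes.
Every branch closed, so the premises entail the conclusion.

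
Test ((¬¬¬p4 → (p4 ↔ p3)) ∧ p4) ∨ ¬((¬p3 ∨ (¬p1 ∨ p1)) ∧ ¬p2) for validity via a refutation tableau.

Not valid

Assume the negation and expand:
Initial set: {¬(((¬¬¬p4 → (p4 ↔ p3)) ∧ p4) ∨ ¬((¬p3 ∨ (¬p1 ∨ p1)) ∧ ¬p2))}.
¬(((¬¬¬p4 → (p4 ↔ p3)) ∧ p4) ∨ ¬((¬p3 ∨ (¬p1 ∨ p1)) ∧ ¬p2)): α-rule — add ¬((¬¬¬p4 → (p4 ↔ p3)) ∧ p4), ¬¬((¬p3 ∨ (¬p1 ∨ p1)) ∧ ¬p2).
¬¬((¬p3 ∨ (¬p1 ∨ p1)) ∧ ¬p2): α-rule — add (¬p3 ∨ (¬p1 ∨ p1)), ¬p2.
¬((¬¬¬p4 → (p4 ↔ p3)) ∧ p4): β-rule — branch into ¬(¬¬¬p4 → (p4 ↔ p3))  //  ¬p4.
  branch 1 (add ¬(¬¬¬p4 → (p4 ↔ p3))):
    ¬(¬¬¬p4 → (p4 ↔ p3)): α-rule — add ¬¬¬p4, ¬(p4 ↔ p3).
    ¬¬¬p4: drop double negation, giving ¬p4.
    (¬p3 ∨ (¬p1 ∨ p1)): β-rule — branch into ¬p3  //  (¬p1 ∨ p1).
      branch 1.1 (add ¬p3):
        ¬(p4 ↔ p3): β-rule — branch into p4, ¬p3  //  ¬p4, p3.
          branch 1.1.1 (add p4, ¬p3):
            × closes — contains both p4 and ¬p4.
          branch 1.1.2 (add ¬p4, p3):
            × closes — contains both p3 and ¬p3.
      branch 1.2 (add (¬p1 ∨ p1)):
        ¬(p4 ↔ p3): β-rule — branch into p4, ¬p3  //  ¬p4, p3.
          branch 1.2.1 (add p4, ¬p3):
            × closes — contains both p4 and ¬p4.
          branch 1.2.2 (add ¬p4, p3):
            (¬p1 ∨ p1): β-rule — branch into ¬p1  //  p1.
              branch 1.2.2.1 (add ¬p1):
                ○ open, literals {p1=0, p2=0, p3=1, p4=0}.
              branch 1.2.2.2 (add p1):
                ○ open, literals {p1=1, p2=0, p3=1, p4=0}.
  branch 2 (add ¬p4):
    (¬p3 ∨ (¬p1 ∨ p1)): β-rule — branch into ¬p3  //  (¬p1 ∨ p1).
      branch 2.1 (add ¬p3):
        ○ open, literals {p2=0, p3=0, p4=0}.
      branch 2.2 (add (¬p1 ∨ p1)):
        (¬p1 ∨ p1): β-rule — branch into ¬p1  //  p1.
          branch 2.2.1 (add ¬p1):
            ○ open, literals {p1=0, p2=0, p4=0}.
          branch 2.2.2 (add p1):
            ○ open, literals {p1=1, p2=0, p4=0}.
3 branches closed, 5 open.
An open branch gives a countermodel: p1=0, p2=0, p3=1, p4=0 (unmentioned atoms arbitrary); under it the original formula is false.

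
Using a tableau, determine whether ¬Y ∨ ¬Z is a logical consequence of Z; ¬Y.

Yes

Initial set: {Z; ¬Y; ¬(¬Y ∨ ¬Z)}.
¬(¬Y ∨ ¬Z): α-rule — add ¬¬Y, ¬¬Z.
× closes — contains both Y and ¬Y.
All 1 branch closes.
Every branch closed, so the premises entail the conclusion.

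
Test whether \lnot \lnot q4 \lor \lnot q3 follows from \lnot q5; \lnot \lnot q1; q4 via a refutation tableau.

Yes

Initial set: {\lnot q5; \lnot \lnot q1; q4; \lnot (\lnot \lnot q4 \lor \lnot q3)}.
\lnot \lnot q1: drop double negation, giving q1.
\lnot (\lnot \lnot q4 \lor \lnot q3): α-rule — add \lnot \lnot \lnot q4, \lnot \lnot q3.
\lnot \lnot \lnot q4: drop double negation, giving \lnot q4.
× closes — contains both q4 and \lnot q4.
All 1 branch closes.
Every branch closed, so the premises entail the conclusion.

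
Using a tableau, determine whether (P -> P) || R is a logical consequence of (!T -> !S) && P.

Yes

Initial set: {((!T -> !S) && P); !((P -> P) || R)}.
((!T -> !S) && P): α-rule — add (!T -> !S), P.
!((P -> P) || R): α-rule — add !(P -> P), !R.
!(P -> P): α-rule — add P, !P.
× closes — contains both P and !P.
All 1 branch closes.
Every branch closed, so the premises entail the conclusion.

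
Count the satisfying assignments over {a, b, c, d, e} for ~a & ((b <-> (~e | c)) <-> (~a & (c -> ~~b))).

Initial set: {(~a & ((b <-> (~e | c)) <-> (~a & (c -> ~~b))))}.
(~a & ((b <-> (~e | c)) <-> (~a & (c -> ~~b)))): α-rule — add ~a, ((b <-> (~e | c)) <-> (~a & (c -> ~~b))).
((b <-> (~e | c)) <-> (~a & (c -> ~~b))): β-rule — branch into (b <-> (~e | c)), (~a & (c -> ~~b))  //  ~(b <-> (~e | c)), ~(~a & (c -> ~~b)).
  branch 1 (add (b <-> (~e | c)), (~a & (c -> ~~b))):
    (~a & (c -> ~~b)): α-rule — add ~a, (c -> ~~b).
    (b <-> (~e | c)): β-rule — branch into b, (~e | c)  //  ~b, ~(~e | c).
      branch 1.1 (add b, (~e | c)):
        (c -> ~~b): β-rule — branch into ~c  //  ~~b.
          branch 1.1.1 (add ~c):
            (~e | c): β-rule — branch into ~e  //  c.
              branch 1.1.1.1 (add ~e):
                ○ open, literals {a=F, b=T, c=F, e=F}.
              branch 1.1.1.2 (add c):
                × closes — contains both c and ~c.
          branch 1.1.2 (add ~~b):
            ~~b: drop double negation, giving b.
            (~e | c): β-rule — branch into ~e  //  c.
              branch 1.1.2.1 (add ~e):
                ○ open, literals {a=F, b=T, e=F}.
              branch 1.1.2.2 (add c):
                ○ open, literals {a=F, b=T, c=T}.
      branch 1.2 (add ~b, ~(~e | c)):
        ~(~e | c): α-rule — add ~~e, ~c.
        (c -> ~~b): β-rule — branch into ~c  //  ~~b.
          branch 1.2.1 (add ~c):
            ○ open, literals {a=F, b=F, c=F, e=T}.
          branch 1.2.2 (add ~~b):
            ~~b: drop double negation, giving b.
            × closes — contains both b and ~b.
  branch 2 (add ~(b <-> (~e | c)), ~(~a & (c -> ~~b))):
    ~(b <-> (~e | c)): β-rule — branch into b, ~(~e | c)  //  ~b, (~e | c).
      branch 2.1 (add b, ~(~e | c)):
        ~(~e | c): α-rule — add ~~e, ~c.
        ~(~a & (c -> ~~b)): β-rule — branch into ~~a  //  ~(c -> ~~b).
          branch 2.1.1 (add ~~a):
            × closes — contains both a and ~a.
          branch 2.1.2 (add ~(c -> ~~b)):
            ~(c -> ~~b): α-rule — add c, ~~~b.
            × closes — contains both c and ~c.
      branch 2.2 (add ~b, (~e | c)):
        ~(~a & (c -> ~~b)): β-rule — branch into ~~a  //  ~(c -> ~~b).
          branch 2.2.1 (add ~~a):
            × closes — contains both a and ~a.
          branch 2.2.2 (add ~(c -> ~~b)):
            ~(c -> ~~b): α-rule — add c, ~~~b.
            ~~~b: drop double negation, giving ~b.
            (~e | c): β-rule — branch into ~e  //  c.
              branch 2.2.2.1 (add ~e):
                ○ open, literals {a=F, b=F, c=T, e=F}.
              branch 2.2.2.2 (add c):
                ○ open, literals {a=F, b=F, c=T}.
5 branches closed, 6 open.
Each open branch fixes some atoms; the unmentioned ones are free. Counting distinct full assignments: branch {a=F, b=T, c=F, e=F} (d) contributes 2 new; branch {a=F, b=T, e=F} (c, d) contributes 2 new; branch {a=F, b=T, c=T} (d, e) contributes 2 new; branch {a=F, b=F, c=F, e=T} (d) contributes 2 new; branch {a=F, b=F, c=T, e=F} (d) contributes 2 new; branch {a=F, b=F, c=T} (d, e) contributes 2 new. Total: 12.

12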